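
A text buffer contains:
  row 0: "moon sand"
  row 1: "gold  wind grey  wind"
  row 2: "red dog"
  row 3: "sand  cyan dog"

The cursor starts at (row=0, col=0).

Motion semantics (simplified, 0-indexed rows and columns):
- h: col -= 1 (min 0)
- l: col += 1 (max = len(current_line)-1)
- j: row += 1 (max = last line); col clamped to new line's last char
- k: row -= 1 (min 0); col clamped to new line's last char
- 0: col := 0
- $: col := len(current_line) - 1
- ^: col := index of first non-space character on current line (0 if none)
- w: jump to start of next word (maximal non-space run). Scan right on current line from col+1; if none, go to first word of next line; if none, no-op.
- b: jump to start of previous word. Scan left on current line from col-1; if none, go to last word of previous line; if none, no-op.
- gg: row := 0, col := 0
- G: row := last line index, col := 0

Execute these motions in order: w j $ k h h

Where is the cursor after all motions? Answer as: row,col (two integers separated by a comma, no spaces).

After 1 (w): row=0 col=5 char='s'
After 2 (j): row=1 col=5 char='_'
After 3 ($): row=1 col=20 char='d'
After 4 (k): row=0 col=8 char='d'
After 5 (h): row=0 col=7 char='n'
After 6 (h): row=0 col=6 char='a'

Answer: 0,6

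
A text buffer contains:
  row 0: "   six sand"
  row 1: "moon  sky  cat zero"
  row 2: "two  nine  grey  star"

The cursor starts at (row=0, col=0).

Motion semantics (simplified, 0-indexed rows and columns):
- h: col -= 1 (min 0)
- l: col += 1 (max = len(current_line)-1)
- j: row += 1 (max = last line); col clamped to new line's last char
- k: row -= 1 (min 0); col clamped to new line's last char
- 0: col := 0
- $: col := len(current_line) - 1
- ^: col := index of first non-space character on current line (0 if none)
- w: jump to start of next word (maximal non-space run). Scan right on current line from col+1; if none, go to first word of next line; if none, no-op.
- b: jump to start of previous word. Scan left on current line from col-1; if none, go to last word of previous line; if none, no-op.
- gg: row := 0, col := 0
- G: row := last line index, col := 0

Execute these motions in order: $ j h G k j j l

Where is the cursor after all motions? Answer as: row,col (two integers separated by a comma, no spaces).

After 1 ($): row=0 col=10 char='d'
After 2 (j): row=1 col=10 char='_'
After 3 (h): row=1 col=9 char='_'
After 4 (G): row=2 col=0 char='t'
After 5 (k): row=1 col=0 char='m'
After 6 (j): row=2 col=0 char='t'
After 7 (j): row=2 col=0 char='t'
After 8 (l): row=2 col=1 char='w'

Answer: 2,1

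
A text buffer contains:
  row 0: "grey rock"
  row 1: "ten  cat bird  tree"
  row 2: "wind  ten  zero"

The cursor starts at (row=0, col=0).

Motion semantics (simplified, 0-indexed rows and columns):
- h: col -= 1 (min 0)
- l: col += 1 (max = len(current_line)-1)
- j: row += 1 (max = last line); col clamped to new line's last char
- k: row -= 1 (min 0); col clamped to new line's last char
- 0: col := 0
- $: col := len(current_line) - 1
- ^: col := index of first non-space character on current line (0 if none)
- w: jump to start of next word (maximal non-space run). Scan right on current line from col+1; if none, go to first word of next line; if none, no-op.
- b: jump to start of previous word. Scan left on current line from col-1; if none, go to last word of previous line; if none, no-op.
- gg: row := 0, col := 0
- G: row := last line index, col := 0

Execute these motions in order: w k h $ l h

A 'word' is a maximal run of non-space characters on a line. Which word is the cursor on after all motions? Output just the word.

Answer: rock

Derivation:
After 1 (w): row=0 col=5 char='r'
After 2 (k): row=0 col=5 char='r'
After 3 (h): row=0 col=4 char='_'
After 4 ($): row=0 col=8 char='k'
After 5 (l): row=0 col=8 char='k'
After 6 (h): row=0 col=7 char='c'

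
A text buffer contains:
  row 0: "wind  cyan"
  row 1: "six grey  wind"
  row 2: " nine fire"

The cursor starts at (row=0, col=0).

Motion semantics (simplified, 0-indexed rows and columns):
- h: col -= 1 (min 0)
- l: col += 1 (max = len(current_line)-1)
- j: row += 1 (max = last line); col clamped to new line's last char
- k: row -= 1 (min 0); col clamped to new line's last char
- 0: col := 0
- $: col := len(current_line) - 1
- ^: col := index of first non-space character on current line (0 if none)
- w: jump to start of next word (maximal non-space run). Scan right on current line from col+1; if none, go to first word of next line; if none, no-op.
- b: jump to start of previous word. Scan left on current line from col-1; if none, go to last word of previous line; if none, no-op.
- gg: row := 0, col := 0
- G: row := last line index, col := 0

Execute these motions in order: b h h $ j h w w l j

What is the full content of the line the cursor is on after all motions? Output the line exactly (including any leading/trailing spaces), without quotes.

After 1 (b): row=0 col=0 char='w'
After 2 (h): row=0 col=0 char='w'
After 3 (h): row=0 col=0 char='w'
After 4 ($): row=0 col=9 char='n'
After 5 (j): row=1 col=9 char='_'
After 6 (h): row=1 col=8 char='_'
After 7 (w): row=1 col=10 char='w'
After 8 (w): row=2 col=1 char='n'
After 9 (l): row=2 col=2 char='i'
After 10 (j): row=2 col=2 char='i'

Answer:  nine fire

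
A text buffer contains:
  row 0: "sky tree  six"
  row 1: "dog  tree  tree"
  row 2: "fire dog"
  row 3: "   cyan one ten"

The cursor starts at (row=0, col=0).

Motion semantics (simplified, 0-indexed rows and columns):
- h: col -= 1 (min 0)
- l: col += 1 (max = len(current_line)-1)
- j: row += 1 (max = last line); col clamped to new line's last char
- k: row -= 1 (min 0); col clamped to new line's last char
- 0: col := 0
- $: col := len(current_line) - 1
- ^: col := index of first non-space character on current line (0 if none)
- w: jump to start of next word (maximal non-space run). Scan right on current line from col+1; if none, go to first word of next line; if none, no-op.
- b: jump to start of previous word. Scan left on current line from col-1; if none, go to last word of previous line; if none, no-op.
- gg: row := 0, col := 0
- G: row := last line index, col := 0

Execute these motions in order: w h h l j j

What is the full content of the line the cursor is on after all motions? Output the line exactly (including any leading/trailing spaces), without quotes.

After 1 (w): row=0 col=4 char='t'
After 2 (h): row=0 col=3 char='_'
After 3 (h): row=0 col=2 char='y'
After 4 (l): row=0 col=3 char='_'
After 5 (j): row=1 col=3 char='_'
After 6 (j): row=2 col=3 char='e'

Answer: fire dog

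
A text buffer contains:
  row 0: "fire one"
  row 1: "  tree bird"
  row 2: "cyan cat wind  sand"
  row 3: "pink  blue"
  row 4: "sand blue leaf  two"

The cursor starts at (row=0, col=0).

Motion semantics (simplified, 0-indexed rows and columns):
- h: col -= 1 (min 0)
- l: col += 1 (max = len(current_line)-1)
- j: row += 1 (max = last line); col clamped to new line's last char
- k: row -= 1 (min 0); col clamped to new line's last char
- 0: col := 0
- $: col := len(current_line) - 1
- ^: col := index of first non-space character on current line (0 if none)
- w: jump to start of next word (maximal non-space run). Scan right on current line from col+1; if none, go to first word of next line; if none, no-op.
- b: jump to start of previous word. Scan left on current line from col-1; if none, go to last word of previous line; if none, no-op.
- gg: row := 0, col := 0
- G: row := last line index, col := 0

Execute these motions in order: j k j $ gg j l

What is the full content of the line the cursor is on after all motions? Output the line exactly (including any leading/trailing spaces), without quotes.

Answer:   tree bird

Derivation:
After 1 (j): row=1 col=0 char='_'
After 2 (k): row=0 col=0 char='f'
After 3 (j): row=1 col=0 char='_'
After 4 ($): row=1 col=10 char='d'
After 5 (gg): row=0 col=0 char='f'
After 6 (j): row=1 col=0 char='_'
After 7 (l): row=1 col=1 char='_'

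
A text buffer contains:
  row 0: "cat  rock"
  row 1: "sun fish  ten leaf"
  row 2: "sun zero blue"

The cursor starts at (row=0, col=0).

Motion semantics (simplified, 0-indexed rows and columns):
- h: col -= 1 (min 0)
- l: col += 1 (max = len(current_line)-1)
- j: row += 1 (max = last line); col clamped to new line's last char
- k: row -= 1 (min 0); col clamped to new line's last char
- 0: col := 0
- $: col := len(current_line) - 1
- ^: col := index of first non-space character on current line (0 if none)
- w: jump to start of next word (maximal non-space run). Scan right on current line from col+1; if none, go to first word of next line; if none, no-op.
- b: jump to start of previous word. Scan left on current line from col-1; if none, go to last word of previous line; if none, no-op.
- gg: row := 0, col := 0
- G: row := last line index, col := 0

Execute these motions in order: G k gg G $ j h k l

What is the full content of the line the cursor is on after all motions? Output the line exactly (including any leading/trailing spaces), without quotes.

Answer: sun fish  ten leaf

Derivation:
After 1 (G): row=2 col=0 char='s'
After 2 (k): row=1 col=0 char='s'
After 3 (gg): row=0 col=0 char='c'
After 4 (G): row=2 col=0 char='s'
After 5 ($): row=2 col=12 char='e'
After 6 (j): row=2 col=12 char='e'
After 7 (h): row=2 col=11 char='u'
After 8 (k): row=1 col=11 char='e'
After 9 (l): row=1 col=12 char='n'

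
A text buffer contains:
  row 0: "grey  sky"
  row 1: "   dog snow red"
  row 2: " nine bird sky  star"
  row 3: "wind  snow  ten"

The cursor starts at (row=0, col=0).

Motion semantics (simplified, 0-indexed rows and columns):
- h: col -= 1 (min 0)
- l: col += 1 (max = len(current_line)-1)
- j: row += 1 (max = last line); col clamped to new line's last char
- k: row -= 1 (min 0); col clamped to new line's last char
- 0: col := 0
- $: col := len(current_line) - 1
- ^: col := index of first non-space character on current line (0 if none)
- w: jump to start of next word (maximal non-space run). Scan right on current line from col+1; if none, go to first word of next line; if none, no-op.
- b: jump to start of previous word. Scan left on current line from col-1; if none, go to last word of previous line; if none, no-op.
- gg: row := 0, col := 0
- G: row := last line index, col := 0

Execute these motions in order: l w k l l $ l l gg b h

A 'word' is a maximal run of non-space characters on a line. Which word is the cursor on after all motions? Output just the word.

After 1 (l): row=0 col=1 char='r'
After 2 (w): row=0 col=6 char='s'
After 3 (k): row=0 col=6 char='s'
After 4 (l): row=0 col=7 char='k'
After 5 (l): row=0 col=8 char='y'
After 6 ($): row=0 col=8 char='y'
After 7 (l): row=0 col=8 char='y'
After 8 (l): row=0 col=8 char='y'
After 9 (gg): row=0 col=0 char='g'
After 10 (b): row=0 col=0 char='g'
After 11 (h): row=0 col=0 char='g'

Answer: grey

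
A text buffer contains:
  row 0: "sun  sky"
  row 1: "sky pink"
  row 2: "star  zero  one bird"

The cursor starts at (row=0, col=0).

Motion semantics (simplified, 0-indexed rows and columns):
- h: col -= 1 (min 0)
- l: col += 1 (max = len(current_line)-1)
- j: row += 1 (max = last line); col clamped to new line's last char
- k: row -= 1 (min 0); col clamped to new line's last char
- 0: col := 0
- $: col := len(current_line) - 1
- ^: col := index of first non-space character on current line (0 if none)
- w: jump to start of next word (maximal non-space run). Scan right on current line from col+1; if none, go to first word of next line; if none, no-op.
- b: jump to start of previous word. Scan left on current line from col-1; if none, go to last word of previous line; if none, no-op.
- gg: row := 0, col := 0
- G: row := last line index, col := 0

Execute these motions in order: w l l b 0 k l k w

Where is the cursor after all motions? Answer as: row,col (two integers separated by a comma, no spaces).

After 1 (w): row=0 col=5 char='s'
After 2 (l): row=0 col=6 char='k'
After 3 (l): row=0 col=7 char='y'
After 4 (b): row=0 col=5 char='s'
After 5 (0): row=0 col=0 char='s'
After 6 (k): row=0 col=0 char='s'
After 7 (l): row=0 col=1 char='u'
After 8 (k): row=0 col=1 char='u'
After 9 (w): row=0 col=5 char='s'

Answer: 0,5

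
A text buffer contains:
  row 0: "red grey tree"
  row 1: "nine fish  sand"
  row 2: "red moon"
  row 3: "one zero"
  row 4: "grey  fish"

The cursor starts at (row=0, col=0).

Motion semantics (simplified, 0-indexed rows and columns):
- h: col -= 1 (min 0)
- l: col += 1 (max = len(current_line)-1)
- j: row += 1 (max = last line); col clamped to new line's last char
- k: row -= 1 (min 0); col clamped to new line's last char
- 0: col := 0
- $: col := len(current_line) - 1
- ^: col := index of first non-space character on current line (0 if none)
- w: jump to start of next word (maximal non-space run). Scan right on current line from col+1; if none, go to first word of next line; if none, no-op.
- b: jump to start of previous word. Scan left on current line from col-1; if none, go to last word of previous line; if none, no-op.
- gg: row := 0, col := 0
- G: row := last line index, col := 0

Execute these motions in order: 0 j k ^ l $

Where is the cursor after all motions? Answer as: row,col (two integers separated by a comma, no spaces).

After 1 (0): row=0 col=0 char='r'
After 2 (j): row=1 col=0 char='n'
After 3 (k): row=0 col=0 char='r'
After 4 (^): row=0 col=0 char='r'
After 5 (l): row=0 col=1 char='e'
After 6 ($): row=0 col=12 char='e'

Answer: 0,12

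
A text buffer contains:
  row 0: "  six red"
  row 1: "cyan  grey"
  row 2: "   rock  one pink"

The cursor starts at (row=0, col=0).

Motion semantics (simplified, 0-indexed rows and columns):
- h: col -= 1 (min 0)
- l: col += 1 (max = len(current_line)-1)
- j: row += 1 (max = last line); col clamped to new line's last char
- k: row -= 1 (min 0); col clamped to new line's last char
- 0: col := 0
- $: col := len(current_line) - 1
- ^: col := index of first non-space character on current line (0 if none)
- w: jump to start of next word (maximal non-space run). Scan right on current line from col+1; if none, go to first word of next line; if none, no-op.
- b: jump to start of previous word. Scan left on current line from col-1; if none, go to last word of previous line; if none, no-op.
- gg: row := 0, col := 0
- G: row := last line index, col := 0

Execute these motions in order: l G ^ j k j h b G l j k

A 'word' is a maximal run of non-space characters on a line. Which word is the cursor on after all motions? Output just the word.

After 1 (l): row=0 col=1 char='_'
After 2 (G): row=2 col=0 char='_'
After 3 (^): row=2 col=3 char='r'
After 4 (j): row=2 col=3 char='r'
After 5 (k): row=1 col=3 char='n'
After 6 (j): row=2 col=3 char='r'
After 7 (h): row=2 col=2 char='_'
After 8 (b): row=1 col=6 char='g'
After 9 (G): row=2 col=0 char='_'
After 10 (l): row=2 col=1 char='_'
After 11 (j): row=2 col=1 char='_'
After 12 (k): row=1 col=1 char='y'

Answer: cyan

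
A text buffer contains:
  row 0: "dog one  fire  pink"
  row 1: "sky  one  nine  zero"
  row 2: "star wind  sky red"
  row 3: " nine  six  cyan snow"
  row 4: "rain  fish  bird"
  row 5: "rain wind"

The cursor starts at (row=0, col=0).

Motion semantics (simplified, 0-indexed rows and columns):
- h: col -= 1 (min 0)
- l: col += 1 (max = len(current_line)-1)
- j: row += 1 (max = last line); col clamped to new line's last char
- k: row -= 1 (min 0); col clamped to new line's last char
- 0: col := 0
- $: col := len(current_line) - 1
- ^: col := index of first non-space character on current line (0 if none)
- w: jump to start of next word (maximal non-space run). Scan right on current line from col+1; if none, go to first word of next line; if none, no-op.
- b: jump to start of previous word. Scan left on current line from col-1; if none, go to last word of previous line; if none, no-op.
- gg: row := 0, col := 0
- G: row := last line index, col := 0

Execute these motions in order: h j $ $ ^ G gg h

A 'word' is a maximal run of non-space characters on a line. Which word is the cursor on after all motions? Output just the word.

Answer: dog

Derivation:
After 1 (h): row=0 col=0 char='d'
After 2 (j): row=1 col=0 char='s'
After 3 ($): row=1 col=19 char='o'
After 4 ($): row=1 col=19 char='o'
After 5 (^): row=1 col=0 char='s'
After 6 (G): row=5 col=0 char='r'
After 7 (gg): row=0 col=0 char='d'
After 8 (h): row=0 col=0 char='d'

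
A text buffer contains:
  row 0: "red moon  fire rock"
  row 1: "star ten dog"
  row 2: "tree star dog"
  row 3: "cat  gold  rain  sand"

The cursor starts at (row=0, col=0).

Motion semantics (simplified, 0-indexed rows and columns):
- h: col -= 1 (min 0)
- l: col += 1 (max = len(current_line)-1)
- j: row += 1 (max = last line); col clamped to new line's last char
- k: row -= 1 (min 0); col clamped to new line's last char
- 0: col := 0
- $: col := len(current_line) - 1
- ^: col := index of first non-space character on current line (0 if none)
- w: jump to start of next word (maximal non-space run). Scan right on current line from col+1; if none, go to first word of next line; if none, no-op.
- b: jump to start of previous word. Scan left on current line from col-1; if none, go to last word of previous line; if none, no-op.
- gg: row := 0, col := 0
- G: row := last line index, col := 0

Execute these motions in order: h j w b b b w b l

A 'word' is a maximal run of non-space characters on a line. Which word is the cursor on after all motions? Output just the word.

Answer: fire

Derivation:
After 1 (h): row=0 col=0 char='r'
After 2 (j): row=1 col=0 char='s'
After 3 (w): row=1 col=5 char='t'
After 4 (b): row=1 col=0 char='s'
After 5 (b): row=0 col=15 char='r'
After 6 (b): row=0 col=10 char='f'
After 7 (w): row=0 col=15 char='r'
After 8 (b): row=0 col=10 char='f'
After 9 (l): row=0 col=11 char='i'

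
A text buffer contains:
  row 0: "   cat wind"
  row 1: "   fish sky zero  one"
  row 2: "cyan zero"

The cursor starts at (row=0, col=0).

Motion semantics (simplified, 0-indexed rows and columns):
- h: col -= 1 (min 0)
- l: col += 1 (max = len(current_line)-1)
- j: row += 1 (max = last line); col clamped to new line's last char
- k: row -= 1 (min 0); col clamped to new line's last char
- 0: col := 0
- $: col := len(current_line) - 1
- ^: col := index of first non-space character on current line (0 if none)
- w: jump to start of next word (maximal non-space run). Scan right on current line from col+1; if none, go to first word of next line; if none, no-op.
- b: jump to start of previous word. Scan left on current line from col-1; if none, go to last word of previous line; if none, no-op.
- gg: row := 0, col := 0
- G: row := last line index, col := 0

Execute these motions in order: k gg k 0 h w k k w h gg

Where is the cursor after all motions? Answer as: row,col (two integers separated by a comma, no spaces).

Answer: 0,0

Derivation:
After 1 (k): row=0 col=0 char='_'
After 2 (gg): row=0 col=0 char='_'
After 3 (k): row=0 col=0 char='_'
After 4 (0): row=0 col=0 char='_'
After 5 (h): row=0 col=0 char='_'
After 6 (w): row=0 col=3 char='c'
After 7 (k): row=0 col=3 char='c'
After 8 (k): row=0 col=3 char='c'
After 9 (w): row=0 col=7 char='w'
After 10 (h): row=0 col=6 char='_'
After 11 (gg): row=0 col=0 char='_'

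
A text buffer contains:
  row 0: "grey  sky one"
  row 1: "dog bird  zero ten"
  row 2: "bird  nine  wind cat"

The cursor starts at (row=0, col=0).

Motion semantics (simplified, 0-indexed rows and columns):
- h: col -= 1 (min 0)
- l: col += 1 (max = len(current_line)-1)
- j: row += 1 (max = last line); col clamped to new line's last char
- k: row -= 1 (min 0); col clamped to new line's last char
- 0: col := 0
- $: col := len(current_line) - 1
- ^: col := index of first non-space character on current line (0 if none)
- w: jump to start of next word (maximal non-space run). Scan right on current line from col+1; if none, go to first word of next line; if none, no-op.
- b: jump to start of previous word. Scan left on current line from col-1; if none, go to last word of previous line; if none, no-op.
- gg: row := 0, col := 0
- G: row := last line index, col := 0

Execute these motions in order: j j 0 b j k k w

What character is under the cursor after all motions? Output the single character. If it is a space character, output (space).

Answer: d

Derivation:
After 1 (j): row=1 col=0 char='d'
After 2 (j): row=2 col=0 char='b'
After 3 (0): row=2 col=0 char='b'
After 4 (b): row=1 col=15 char='t'
After 5 (j): row=2 col=15 char='d'
After 6 (k): row=1 col=15 char='t'
After 7 (k): row=0 col=12 char='e'
After 8 (w): row=1 col=0 char='d'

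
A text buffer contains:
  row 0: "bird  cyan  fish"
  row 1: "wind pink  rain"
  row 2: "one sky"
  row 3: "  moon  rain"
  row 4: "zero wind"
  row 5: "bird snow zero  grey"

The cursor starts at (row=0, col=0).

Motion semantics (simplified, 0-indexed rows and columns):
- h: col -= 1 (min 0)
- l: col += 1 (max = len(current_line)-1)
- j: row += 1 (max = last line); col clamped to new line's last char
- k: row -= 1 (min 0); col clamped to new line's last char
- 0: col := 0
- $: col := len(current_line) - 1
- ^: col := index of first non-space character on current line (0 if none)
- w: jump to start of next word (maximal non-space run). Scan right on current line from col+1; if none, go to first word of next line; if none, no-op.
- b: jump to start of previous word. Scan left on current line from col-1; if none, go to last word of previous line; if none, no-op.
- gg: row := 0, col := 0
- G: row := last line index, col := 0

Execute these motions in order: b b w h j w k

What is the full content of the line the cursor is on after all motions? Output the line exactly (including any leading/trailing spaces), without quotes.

Answer: bird  cyan  fish

Derivation:
After 1 (b): row=0 col=0 char='b'
After 2 (b): row=0 col=0 char='b'
After 3 (w): row=0 col=6 char='c'
After 4 (h): row=0 col=5 char='_'
After 5 (j): row=1 col=5 char='p'
After 6 (w): row=1 col=11 char='r'
After 7 (k): row=0 col=11 char='_'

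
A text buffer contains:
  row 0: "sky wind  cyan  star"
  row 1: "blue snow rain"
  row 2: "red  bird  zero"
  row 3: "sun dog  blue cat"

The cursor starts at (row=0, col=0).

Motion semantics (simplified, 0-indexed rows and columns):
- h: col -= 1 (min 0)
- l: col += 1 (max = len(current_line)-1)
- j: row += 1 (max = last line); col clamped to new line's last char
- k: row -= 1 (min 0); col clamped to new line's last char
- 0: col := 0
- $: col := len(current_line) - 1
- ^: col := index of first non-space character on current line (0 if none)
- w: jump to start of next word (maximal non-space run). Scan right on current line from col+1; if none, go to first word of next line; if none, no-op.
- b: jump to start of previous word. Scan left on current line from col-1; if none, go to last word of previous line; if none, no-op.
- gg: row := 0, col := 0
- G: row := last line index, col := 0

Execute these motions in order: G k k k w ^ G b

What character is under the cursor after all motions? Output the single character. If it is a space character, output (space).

After 1 (G): row=3 col=0 char='s'
After 2 (k): row=2 col=0 char='r'
After 3 (k): row=1 col=0 char='b'
After 4 (k): row=0 col=0 char='s'
After 5 (w): row=0 col=4 char='w'
After 6 (^): row=0 col=0 char='s'
After 7 (G): row=3 col=0 char='s'
After 8 (b): row=2 col=11 char='z'

Answer: z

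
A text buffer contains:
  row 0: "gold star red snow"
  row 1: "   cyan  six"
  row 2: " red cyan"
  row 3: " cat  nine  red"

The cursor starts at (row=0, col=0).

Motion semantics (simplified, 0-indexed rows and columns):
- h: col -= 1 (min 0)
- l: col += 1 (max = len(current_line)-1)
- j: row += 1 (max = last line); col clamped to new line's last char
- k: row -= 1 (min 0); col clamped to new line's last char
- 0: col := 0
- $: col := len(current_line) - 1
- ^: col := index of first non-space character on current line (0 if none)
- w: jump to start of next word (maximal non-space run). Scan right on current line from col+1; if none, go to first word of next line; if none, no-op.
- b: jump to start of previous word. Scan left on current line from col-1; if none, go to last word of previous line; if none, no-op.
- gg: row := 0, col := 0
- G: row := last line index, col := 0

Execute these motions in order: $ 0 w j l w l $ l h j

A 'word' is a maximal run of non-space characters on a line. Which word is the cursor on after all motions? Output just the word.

After 1 ($): row=0 col=17 char='w'
After 2 (0): row=0 col=0 char='g'
After 3 (w): row=0 col=5 char='s'
After 4 (j): row=1 col=5 char='a'
After 5 (l): row=1 col=6 char='n'
After 6 (w): row=1 col=9 char='s'
After 7 (l): row=1 col=10 char='i'
After 8 ($): row=1 col=11 char='x'
After 9 (l): row=1 col=11 char='x'
After 10 (h): row=1 col=10 char='i'
After 11 (j): row=2 col=8 char='n'

Answer: cyan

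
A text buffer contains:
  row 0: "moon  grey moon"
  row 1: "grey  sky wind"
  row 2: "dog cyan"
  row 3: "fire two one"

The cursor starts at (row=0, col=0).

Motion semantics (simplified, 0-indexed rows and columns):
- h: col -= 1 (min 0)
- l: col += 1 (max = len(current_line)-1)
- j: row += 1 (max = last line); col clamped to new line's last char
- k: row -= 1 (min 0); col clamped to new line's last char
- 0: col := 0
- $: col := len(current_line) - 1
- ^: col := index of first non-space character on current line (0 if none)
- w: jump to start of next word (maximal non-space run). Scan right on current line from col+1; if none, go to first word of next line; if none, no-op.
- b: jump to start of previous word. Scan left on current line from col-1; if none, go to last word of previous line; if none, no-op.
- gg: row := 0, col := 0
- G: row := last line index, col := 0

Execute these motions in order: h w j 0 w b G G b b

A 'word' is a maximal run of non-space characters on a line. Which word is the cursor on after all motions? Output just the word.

Answer: dog

Derivation:
After 1 (h): row=0 col=0 char='m'
After 2 (w): row=0 col=6 char='g'
After 3 (j): row=1 col=6 char='s'
After 4 (0): row=1 col=0 char='g'
After 5 (w): row=1 col=6 char='s'
After 6 (b): row=1 col=0 char='g'
After 7 (G): row=3 col=0 char='f'
After 8 (G): row=3 col=0 char='f'
After 9 (b): row=2 col=4 char='c'
After 10 (b): row=2 col=0 char='d'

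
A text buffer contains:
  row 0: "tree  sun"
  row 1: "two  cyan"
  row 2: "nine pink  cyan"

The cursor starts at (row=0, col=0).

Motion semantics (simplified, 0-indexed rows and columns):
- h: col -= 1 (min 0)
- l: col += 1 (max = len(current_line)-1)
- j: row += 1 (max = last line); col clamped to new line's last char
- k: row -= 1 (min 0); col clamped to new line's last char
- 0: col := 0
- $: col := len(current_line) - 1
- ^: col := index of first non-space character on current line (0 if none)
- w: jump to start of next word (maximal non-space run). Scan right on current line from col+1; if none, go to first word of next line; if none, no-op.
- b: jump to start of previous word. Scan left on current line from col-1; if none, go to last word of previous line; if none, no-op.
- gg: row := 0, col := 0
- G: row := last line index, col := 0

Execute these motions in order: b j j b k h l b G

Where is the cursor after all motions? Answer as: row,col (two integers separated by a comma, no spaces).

Answer: 2,0

Derivation:
After 1 (b): row=0 col=0 char='t'
After 2 (j): row=1 col=0 char='t'
After 3 (j): row=2 col=0 char='n'
After 4 (b): row=1 col=5 char='c'
After 5 (k): row=0 col=5 char='_'
After 6 (h): row=0 col=4 char='_'
After 7 (l): row=0 col=5 char='_'
After 8 (b): row=0 col=0 char='t'
After 9 (G): row=2 col=0 char='n'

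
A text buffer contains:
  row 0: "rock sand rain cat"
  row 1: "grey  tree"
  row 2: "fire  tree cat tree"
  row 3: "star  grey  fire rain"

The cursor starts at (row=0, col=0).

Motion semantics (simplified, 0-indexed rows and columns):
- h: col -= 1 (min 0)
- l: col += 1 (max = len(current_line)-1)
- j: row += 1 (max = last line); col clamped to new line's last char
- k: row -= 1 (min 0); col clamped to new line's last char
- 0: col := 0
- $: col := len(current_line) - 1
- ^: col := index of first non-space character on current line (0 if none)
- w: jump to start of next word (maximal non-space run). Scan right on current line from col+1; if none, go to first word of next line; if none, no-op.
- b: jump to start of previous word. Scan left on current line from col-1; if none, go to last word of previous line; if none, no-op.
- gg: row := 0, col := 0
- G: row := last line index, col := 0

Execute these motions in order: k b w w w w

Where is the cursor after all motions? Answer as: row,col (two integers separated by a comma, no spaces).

Answer: 1,0

Derivation:
After 1 (k): row=0 col=0 char='r'
After 2 (b): row=0 col=0 char='r'
After 3 (w): row=0 col=5 char='s'
After 4 (w): row=0 col=10 char='r'
After 5 (w): row=0 col=15 char='c'
After 6 (w): row=1 col=0 char='g'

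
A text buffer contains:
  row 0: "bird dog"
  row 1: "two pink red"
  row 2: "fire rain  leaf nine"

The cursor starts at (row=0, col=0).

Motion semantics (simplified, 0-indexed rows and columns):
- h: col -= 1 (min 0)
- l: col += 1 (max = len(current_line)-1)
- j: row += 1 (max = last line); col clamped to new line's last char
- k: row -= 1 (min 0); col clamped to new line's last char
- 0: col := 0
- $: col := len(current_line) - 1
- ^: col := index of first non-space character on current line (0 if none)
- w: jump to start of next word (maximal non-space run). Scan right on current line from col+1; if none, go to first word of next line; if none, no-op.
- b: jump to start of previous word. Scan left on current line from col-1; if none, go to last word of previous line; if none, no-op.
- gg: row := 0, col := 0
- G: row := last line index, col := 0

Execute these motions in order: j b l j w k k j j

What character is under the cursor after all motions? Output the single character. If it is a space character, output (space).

Answer: i

Derivation:
After 1 (j): row=1 col=0 char='t'
After 2 (b): row=0 col=5 char='d'
After 3 (l): row=0 col=6 char='o'
After 4 (j): row=1 col=6 char='n'
After 5 (w): row=1 col=9 char='r'
After 6 (k): row=0 col=7 char='g'
After 7 (k): row=0 col=7 char='g'
After 8 (j): row=1 col=7 char='k'
After 9 (j): row=2 col=7 char='i'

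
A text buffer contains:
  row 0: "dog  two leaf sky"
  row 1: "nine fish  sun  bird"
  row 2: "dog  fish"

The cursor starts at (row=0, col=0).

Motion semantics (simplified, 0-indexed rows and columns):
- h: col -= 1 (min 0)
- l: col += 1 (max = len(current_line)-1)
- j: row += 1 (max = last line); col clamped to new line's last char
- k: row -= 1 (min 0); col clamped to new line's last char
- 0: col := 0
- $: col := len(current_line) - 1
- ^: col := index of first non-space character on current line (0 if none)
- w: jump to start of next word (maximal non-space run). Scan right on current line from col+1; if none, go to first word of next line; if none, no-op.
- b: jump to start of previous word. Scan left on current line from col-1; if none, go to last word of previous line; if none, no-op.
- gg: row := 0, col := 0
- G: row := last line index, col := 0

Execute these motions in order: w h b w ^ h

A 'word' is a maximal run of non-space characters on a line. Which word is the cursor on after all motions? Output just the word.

Answer: dog

Derivation:
After 1 (w): row=0 col=5 char='t'
After 2 (h): row=0 col=4 char='_'
After 3 (b): row=0 col=0 char='d'
After 4 (w): row=0 col=5 char='t'
After 5 (^): row=0 col=0 char='d'
After 6 (h): row=0 col=0 char='d'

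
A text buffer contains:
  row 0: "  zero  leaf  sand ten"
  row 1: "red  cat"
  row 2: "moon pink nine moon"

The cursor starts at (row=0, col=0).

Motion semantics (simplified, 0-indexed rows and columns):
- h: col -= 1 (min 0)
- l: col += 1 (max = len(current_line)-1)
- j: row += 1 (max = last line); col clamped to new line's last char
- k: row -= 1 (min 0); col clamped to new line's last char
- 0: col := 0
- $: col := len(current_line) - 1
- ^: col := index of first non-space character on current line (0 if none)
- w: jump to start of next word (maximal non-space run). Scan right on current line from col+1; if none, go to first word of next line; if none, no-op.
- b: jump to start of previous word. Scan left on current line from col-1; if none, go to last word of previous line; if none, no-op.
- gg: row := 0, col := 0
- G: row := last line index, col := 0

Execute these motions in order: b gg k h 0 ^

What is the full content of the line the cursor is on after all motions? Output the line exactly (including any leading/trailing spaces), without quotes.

After 1 (b): row=0 col=0 char='_'
After 2 (gg): row=0 col=0 char='_'
After 3 (k): row=0 col=0 char='_'
After 4 (h): row=0 col=0 char='_'
After 5 (0): row=0 col=0 char='_'
After 6 (^): row=0 col=2 char='z'

Answer:   zero  leaf  sand ten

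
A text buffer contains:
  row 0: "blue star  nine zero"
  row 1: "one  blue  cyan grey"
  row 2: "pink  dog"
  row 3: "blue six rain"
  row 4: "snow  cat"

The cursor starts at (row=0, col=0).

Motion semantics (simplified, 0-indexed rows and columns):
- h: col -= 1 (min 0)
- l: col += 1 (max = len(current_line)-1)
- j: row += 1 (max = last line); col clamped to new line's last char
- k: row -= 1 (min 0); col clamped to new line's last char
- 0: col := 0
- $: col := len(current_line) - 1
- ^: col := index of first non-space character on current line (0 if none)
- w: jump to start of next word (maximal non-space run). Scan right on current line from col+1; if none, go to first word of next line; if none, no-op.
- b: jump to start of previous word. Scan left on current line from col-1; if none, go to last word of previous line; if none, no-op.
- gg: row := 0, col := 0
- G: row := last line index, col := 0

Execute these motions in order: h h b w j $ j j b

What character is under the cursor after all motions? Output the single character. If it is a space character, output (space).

Answer: s

Derivation:
After 1 (h): row=0 col=0 char='b'
After 2 (h): row=0 col=0 char='b'
After 3 (b): row=0 col=0 char='b'
After 4 (w): row=0 col=5 char='s'
After 5 (j): row=1 col=5 char='b'
After 6 ($): row=1 col=19 char='y'
After 7 (j): row=2 col=8 char='g'
After 8 (j): row=3 col=8 char='_'
After 9 (b): row=3 col=5 char='s'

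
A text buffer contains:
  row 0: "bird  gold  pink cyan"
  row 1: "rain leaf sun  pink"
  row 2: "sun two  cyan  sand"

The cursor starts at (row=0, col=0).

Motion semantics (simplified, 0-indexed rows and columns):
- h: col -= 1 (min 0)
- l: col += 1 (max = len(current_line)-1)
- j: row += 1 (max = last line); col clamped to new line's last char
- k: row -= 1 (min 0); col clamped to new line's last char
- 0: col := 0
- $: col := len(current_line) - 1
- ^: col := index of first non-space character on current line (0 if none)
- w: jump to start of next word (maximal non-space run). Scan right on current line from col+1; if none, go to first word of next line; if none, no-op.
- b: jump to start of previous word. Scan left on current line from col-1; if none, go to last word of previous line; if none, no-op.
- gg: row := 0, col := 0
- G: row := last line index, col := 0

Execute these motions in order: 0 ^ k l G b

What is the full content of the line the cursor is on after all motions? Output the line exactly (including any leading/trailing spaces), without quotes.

Answer: rain leaf sun  pink

Derivation:
After 1 (0): row=0 col=0 char='b'
After 2 (^): row=0 col=0 char='b'
After 3 (k): row=0 col=0 char='b'
After 4 (l): row=0 col=1 char='i'
After 5 (G): row=2 col=0 char='s'
After 6 (b): row=1 col=15 char='p'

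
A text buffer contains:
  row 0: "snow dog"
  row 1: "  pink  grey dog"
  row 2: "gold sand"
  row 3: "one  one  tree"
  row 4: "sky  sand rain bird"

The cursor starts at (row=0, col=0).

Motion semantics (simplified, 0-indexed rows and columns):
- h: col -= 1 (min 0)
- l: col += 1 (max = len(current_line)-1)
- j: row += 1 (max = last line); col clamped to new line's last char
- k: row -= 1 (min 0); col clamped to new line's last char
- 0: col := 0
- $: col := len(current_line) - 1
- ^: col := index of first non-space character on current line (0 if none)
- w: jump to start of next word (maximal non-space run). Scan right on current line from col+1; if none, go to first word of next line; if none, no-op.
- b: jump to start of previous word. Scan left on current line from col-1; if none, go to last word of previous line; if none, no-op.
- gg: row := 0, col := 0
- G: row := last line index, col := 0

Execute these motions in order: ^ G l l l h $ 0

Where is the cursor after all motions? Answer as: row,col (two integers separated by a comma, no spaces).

Answer: 4,0

Derivation:
After 1 (^): row=0 col=0 char='s'
After 2 (G): row=4 col=0 char='s'
After 3 (l): row=4 col=1 char='k'
After 4 (l): row=4 col=2 char='y'
After 5 (l): row=4 col=3 char='_'
After 6 (h): row=4 col=2 char='y'
After 7 ($): row=4 col=18 char='d'
After 8 (0): row=4 col=0 char='s'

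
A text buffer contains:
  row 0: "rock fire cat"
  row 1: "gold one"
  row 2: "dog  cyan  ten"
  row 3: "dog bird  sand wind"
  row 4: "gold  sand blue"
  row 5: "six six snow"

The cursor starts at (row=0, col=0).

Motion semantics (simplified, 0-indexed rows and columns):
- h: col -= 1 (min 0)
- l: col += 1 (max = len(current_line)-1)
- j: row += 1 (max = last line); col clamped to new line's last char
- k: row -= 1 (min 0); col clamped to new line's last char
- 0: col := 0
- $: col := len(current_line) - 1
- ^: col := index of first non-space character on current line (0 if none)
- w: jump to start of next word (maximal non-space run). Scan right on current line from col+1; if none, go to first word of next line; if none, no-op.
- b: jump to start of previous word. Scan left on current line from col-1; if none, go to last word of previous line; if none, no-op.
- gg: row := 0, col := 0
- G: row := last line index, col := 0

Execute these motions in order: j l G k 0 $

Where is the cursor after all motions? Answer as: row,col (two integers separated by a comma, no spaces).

After 1 (j): row=1 col=0 char='g'
After 2 (l): row=1 col=1 char='o'
After 3 (G): row=5 col=0 char='s'
After 4 (k): row=4 col=0 char='g'
After 5 (0): row=4 col=0 char='g'
After 6 ($): row=4 col=14 char='e'

Answer: 4,14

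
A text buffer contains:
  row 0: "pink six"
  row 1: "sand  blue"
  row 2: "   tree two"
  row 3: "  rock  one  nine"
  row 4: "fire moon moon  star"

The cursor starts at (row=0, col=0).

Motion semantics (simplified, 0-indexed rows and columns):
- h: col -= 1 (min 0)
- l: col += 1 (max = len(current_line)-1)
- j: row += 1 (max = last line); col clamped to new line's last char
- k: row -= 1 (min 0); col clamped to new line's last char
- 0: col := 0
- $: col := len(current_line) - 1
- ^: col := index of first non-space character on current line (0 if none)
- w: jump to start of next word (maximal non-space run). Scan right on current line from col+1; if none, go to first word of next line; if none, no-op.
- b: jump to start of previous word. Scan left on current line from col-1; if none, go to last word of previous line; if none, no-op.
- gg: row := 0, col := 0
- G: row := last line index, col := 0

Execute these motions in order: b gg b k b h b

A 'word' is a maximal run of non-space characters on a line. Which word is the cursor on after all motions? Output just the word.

Answer: pink

Derivation:
After 1 (b): row=0 col=0 char='p'
After 2 (gg): row=0 col=0 char='p'
After 3 (b): row=0 col=0 char='p'
After 4 (k): row=0 col=0 char='p'
After 5 (b): row=0 col=0 char='p'
After 6 (h): row=0 col=0 char='p'
After 7 (b): row=0 col=0 char='p'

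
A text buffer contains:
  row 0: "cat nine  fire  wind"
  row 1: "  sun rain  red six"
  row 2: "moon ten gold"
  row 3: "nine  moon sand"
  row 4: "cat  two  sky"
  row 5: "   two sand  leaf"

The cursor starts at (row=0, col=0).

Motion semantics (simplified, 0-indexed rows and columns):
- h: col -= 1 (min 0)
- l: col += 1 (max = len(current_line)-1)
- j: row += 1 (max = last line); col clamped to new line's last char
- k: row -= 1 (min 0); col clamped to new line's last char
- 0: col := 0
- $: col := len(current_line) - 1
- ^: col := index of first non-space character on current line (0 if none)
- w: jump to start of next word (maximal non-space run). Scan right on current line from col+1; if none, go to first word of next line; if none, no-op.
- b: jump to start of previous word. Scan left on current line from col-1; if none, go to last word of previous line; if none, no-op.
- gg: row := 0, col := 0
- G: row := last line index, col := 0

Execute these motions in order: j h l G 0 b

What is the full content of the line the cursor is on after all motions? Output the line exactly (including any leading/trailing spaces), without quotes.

Answer: cat  two  sky

Derivation:
After 1 (j): row=1 col=0 char='_'
After 2 (h): row=1 col=0 char='_'
After 3 (l): row=1 col=1 char='_'
After 4 (G): row=5 col=0 char='_'
After 5 (0): row=5 col=0 char='_'
After 6 (b): row=4 col=10 char='s'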